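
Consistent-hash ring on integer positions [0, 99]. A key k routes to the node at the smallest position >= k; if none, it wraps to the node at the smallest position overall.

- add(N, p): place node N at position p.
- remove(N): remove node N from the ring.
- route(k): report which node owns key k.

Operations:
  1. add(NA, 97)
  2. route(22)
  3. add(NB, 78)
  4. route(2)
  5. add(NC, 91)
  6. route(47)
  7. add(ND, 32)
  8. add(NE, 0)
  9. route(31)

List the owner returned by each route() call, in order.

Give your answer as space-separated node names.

Op 1: add NA@97 -> ring=[97:NA]
Op 2: route key 22: smallest pos >= 22 is 97 -> NA
Op 3: add NB@78 -> ring=[78:NB,97:NA]
Op 4: route key 2: smallest pos >= 2 is 78 -> NB
Op 5: add NC@91 -> ring=[78:NB,91:NC,97:NA]
Op 6: route key 47: smallest pos >= 47 is 78 -> NB
Op 7: add ND@32 -> ring=[32:ND,78:NB,91:NC,97:NA]
Op 8: add NE@0 -> ring=[0:NE,32:ND,78:NB,91:NC,97:NA]
Op 9: route key 31: smallest pos >= 31 is 32 -> ND

Answer: NA NB NB ND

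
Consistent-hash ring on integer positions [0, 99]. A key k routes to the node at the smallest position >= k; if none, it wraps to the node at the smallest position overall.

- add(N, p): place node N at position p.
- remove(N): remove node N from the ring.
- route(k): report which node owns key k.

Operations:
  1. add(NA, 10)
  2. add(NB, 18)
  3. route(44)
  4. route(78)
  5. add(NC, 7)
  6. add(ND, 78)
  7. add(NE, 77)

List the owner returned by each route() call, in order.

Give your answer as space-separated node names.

Answer: NA NA

Derivation:
Op 1: add NA@10 -> ring=[10:NA]
Op 2: add NB@18 -> ring=[10:NA,18:NB]
Op 3: route key 44: none >= 44, wrap to smallest pos 10 -> NA
Op 4: route key 78: none >= 78, wrap to smallest pos 10 -> NA
Op 5: add NC@7 -> ring=[7:NC,10:NA,18:NB]
Op 6: add ND@78 -> ring=[7:NC,10:NA,18:NB,78:ND]
Op 7: add NE@77 -> ring=[7:NC,10:NA,18:NB,77:NE,78:ND]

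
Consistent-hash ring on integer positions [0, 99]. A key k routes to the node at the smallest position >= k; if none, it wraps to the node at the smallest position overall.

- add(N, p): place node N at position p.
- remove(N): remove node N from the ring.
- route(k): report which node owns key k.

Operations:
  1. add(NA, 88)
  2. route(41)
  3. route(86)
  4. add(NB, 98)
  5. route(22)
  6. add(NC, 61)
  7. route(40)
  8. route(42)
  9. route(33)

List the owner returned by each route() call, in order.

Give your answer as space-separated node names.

Answer: NA NA NA NC NC NC

Derivation:
Op 1: add NA@88 -> ring=[88:NA]
Op 2: route key 41: smallest pos >= 41 is 88 -> NA
Op 3: route key 86: smallest pos >= 86 is 88 -> NA
Op 4: add NB@98 -> ring=[88:NA,98:NB]
Op 5: route key 22: smallest pos >= 22 is 88 -> NA
Op 6: add NC@61 -> ring=[61:NC,88:NA,98:NB]
Op 7: route key 40: smallest pos >= 40 is 61 -> NC
Op 8: route key 42: smallest pos >= 42 is 61 -> NC
Op 9: route key 33: smallest pos >= 33 is 61 -> NC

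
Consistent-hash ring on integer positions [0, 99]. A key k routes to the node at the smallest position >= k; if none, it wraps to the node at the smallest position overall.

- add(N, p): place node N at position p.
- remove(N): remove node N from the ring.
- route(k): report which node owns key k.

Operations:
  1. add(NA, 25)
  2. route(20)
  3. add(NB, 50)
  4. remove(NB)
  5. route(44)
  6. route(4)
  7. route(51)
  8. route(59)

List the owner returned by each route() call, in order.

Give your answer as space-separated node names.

Answer: NA NA NA NA NA

Derivation:
Op 1: add NA@25 -> ring=[25:NA]
Op 2: route key 20: smallest pos >= 20 is 25 -> NA
Op 3: add NB@50 -> ring=[25:NA,50:NB]
Op 4: remove NB -> ring=[25:NA]
Op 5: route key 44: none >= 44, wrap to smallest pos 25 -> NA
Op 6: route key 4: smallest pos >= 4 is 25 -> NA
Op 7: route key 51: none >= 51, wrap to smallest pos 25 -> NA
Op 8: route key 59: none >= 59, wrap to smallest pos 25 -> NA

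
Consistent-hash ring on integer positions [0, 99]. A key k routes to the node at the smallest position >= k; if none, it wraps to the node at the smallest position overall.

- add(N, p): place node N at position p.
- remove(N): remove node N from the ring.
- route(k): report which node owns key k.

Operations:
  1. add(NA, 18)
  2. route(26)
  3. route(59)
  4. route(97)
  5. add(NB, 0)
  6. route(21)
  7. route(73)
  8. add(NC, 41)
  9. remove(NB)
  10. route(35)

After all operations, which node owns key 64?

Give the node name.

Op 1: add NA@18 -> ring=[18:NA]
Op 2: route key 26: none >= 26, wrap to smallest pos 18 -> NA
Op 3: route key 59: none >= 59, wrap to smallest pos 18 -> NA
Op 4: route key 97: none >= 97, wrap to smallest pos 18 -> NA
Op 5: add NB@0 -> ring=[0:NB,18:NA]
Op 6: route key 21: none >= 21, wrap to smallest pos 0 -> NB
Op 7: route key 73: none >= 73, wrap to smallest pos 0 -> NB
Op 8: add NC@41 -> ring=[0:NB,18:NA,41:NC]
Op 9: remove NB -> ring=[18:NA,41:NC]
Op 10: route key 35: smallest pos >= 35 is 41 -> NC
Final route key 64: none >= 64, wrap to smallest pos 18 -> NA

Answer: NA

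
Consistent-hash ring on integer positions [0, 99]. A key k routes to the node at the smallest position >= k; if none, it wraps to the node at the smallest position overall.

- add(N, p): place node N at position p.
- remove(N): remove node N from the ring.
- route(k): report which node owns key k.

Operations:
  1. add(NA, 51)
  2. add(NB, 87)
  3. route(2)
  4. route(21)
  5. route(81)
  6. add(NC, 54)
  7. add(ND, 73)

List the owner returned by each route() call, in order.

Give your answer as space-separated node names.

Op 1: add NA@51 -> ring=[51:NA]
Op 2: add NB@87 -> ring=[51:NA,87:NB]
Op 3: route key 2: smallest pos >= 2 is 51 -> NA
Op 4: route key 21: smallest pos >= 21 is 51 -> NA
Op 5: route key 81: smallest pos >= 81 is 87 -> NB
Op 6: add NC@54 -> ring=[51:NA,54:NC,87:NB]
Op 7: add ND@73 -> ring=[51:NA,54:NC,73:ND,87:NB]

Answer: NA NA NB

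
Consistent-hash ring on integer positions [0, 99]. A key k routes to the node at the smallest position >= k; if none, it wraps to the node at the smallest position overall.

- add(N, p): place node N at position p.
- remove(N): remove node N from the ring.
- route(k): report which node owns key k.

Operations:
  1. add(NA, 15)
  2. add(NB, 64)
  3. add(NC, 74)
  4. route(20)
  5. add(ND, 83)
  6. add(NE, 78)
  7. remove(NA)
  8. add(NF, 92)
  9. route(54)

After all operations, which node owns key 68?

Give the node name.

Answer: NC

Derivation:
Op 1: add NA@15 -> ring=[15:NA]
Op 2: add NB@64 -> ring=[15:NA,64:NB]
Op 3: add NC@74 -> ring=[15:NA,64:NB,74:NC]
Op 4: route key 20: smallest pos >= 20 is 64 -> NB
Op 5: add ND@83 -> ring=[15:NA,64:NB,74:NC,83:ND]
Op 6: add NE@78 -> ring=[15:NA,64:NB,74:NC,78:NE,83:ND]
Op 7: remove NA -> ring=[64:NB,74:NC,78:NE,83:ND]
Op 8: add NF@92 -> ring=[64:NB,74:NC,78:NE,83:ND,92:NF]
Op 9: route key 54: smallest pos >= 54 is 64 -> NB
Final route key 68: smallest pos >= 68 is 74 -> NC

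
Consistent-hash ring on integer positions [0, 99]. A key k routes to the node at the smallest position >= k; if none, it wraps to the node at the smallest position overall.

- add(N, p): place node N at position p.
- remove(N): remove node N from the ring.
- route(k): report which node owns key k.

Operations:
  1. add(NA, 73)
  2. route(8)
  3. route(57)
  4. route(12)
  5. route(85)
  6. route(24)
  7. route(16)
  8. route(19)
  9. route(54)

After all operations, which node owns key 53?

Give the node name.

Answer: NA

Derivation:
Op 1: add NA@73 -> ring=[73:NA]
Op 2: route key 8: smallest pos >= 8 is 73 -> NA
Op 3: route key 57: smallest pos >= 57 is 73 -> NA
Op 4: route key 12: smallest pos >= 12 is 73 -> NA
Op 5: route key 85: none >= 85, wrap to smallest pos 73 -> NA
Op 6: route key 24: smallest pos >= 24 is 73 -> NA
Op 7: route key 16: smallest pos >= 16 is 73 -> NA
Op 8: route key 19: smallest pos >= 19 is 73 -> NA
Op 9: route key 54: smallest pos >= 54 is 73 -> NA
Final route key 53: smallest pos >= 53 is 73 -> NA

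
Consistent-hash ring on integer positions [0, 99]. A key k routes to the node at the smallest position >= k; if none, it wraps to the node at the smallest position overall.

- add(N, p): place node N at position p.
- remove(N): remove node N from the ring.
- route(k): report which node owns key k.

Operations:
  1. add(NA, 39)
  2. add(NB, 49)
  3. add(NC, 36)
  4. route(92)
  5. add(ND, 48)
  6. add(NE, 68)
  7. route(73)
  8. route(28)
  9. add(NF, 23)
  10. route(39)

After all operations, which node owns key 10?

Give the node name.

Answer: NF

Derivation:
Op 1: add NA@39 -> ring=[39:NA]
Op 2: add NB@49 -> ring=[39:NA,49:NB]
Op 3: add NC@36 -> ring=[36:NC,39:NA,49:NB]
Op 4: route key 92: none >= 92, wrap to smallest pos 36 -> NC
Op 5: add ND@48 -> ring=[36:NC,39:NA,48:ND,49:NB]
Op 6: add NE@68 -> ring=[36:NC,39:NA,48:ND,49:NB,68:NE]
Op 7: route key 73: none >= 73, wrap to smallest pos 36 -> NC
Op 8: route key 28: smallest pos >= 28 is 36 -> NC
Op 9: add NF@23 -> ring=[23:NF,36:NC,39:NA,48:ND,49:NB,68:NE]
Op 10: route key 39: smallest pos >= 39 is 39 -> NA
Final route key 10: smallest pos >= 10 is 23 -> NF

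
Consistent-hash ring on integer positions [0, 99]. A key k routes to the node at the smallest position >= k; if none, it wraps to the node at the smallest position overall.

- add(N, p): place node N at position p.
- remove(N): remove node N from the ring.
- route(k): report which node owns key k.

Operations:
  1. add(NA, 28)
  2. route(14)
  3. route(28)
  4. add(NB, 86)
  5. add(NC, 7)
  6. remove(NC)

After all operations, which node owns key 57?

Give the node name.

Answer: NB

Derivation:
Op 1: add NA@28 -> ring=[28:NA]
Op 2: route key 14: smallest pos >= 14 is 28 -> NA
Op 3: route key 28: smallest pos >= 28 is 28 -> NA
Op 4: add NB@86 -> ring=[28:NA,86:NB]
Op 5: add NC@7 -> ring=[7:NC,28:NA,86:NB]
Op 6: remove NC -> ring=[28:NA,86:NB]
Final route key 57: smallest pos >= 57 is 86 -> NB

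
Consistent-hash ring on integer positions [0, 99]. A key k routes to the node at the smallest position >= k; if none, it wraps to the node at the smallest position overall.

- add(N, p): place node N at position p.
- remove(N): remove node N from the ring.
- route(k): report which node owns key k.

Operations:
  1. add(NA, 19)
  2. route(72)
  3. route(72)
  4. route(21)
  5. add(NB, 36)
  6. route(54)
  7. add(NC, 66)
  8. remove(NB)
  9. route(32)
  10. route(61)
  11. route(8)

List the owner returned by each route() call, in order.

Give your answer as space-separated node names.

Op 1: add NA@19 -> ring=[19:NA]
Op 2: route key 72: none >= 72, wrap to smallest pos 19 -> NA
Op 3: route key 72: none >= 72, wrap to smallest pos 19 -> NA
Op 4: route key 21: none >= 21, wrap to smallest pos 19 -> NA
Op 5: add NB@36 -> ring=[19:NA,36:NB]
Op 6: route key 54: none >= 54, wrap to smallest pos 19 -> NA
Op 7: add NC@66 -> ring=[19:NA,36:NB,66:NC]
Op 8: remove NB -> ring=[19:NA,66:NC]
Op 9: route key 32: smallest pos >= 32 is 66 -> NC
Op 10: route key 61: smallest pos >= 61 is 66 -> NC
Op 11: route key 8: smallest pos >= 8 is 19 -> NA

Answer: NA NA NA NA NC NC NA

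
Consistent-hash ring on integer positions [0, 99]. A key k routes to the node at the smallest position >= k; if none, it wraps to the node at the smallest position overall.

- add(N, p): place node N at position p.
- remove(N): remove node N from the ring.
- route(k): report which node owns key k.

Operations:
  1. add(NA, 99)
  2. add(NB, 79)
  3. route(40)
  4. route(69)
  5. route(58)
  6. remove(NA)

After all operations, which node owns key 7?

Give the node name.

Op 1: add NA@99 -> ring=[99:NA]
Op 2: add NB@79 -> ring=[79:NB,99:NA]
Op 3: route key 40: smallest pos >= 40 is 79 -> NB
Op 4: route key 69: smallest pos >= 69 is 79 -> NB
Op 5: route key 58: smallest pos >= 58 is 79 -> NB
Op 6: remove NA -> ring=[79:NB]
Final route key 7: smallest pos >= 7 is 79 -> NB

Answer: NB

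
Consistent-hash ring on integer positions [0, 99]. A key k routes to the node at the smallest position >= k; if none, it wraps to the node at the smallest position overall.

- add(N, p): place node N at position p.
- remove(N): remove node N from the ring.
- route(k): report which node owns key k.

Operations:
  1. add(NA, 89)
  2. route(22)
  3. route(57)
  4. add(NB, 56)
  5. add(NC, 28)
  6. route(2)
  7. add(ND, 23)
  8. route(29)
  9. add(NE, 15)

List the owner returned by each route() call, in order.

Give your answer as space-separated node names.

Op 1: add NA@89 -> ring=[89:NA]
Op 2: route key 22: smallest pos >= 22 is 89 -> NA
Op 3: route key 57: smallest pos >= 57 is 89 -> NA
Op 4: add NB@56 -> ring=[56:NB,89:NA]
Op 5: add NC@28 -> ring=[28:NC,56:NB,89:NA]
Op 6: route key 2: smallest pos >= 2 is 28 -> NC
Op 7: add ND@23 -> ring=[23:ND,28:NC,56:NB,89:NA]
Op 8: route key 29: smallest pos >= 29 is 56 -> NB
Op 9: add NE@15 -> ring=[15:NE,23:ND,28:NC,56:NB,89:NA]

Answer: NA NA NC NB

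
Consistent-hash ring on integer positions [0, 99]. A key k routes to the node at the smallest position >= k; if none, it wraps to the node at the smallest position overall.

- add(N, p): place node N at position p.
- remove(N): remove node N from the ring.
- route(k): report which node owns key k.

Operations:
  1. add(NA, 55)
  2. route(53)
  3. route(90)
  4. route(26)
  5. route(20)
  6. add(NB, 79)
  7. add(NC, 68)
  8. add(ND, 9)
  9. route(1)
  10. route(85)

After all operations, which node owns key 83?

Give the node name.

Answer: ND

Derivation:
Op 1: add NA@55 -> ring=[55:NA]
Op 2: route key 53: smallest pos >= 53 is 55 -> NA
Op 3: route key 90: none >= 90, wrap to smallest pos 55 -> NA
Op 4: route key 26: smallest pos >= 26 is 55 -> NA
Op 5: route key 20: smallest pos >= 20 is 55 -> NA
Op 6: add NB@79 -> ring=[55:NA,79:NB]
Op 7: add NC@68 -> ring=[55:NA,68:NC,79:NB]
Op 8: add ND@9 -> ring=[9:ND,55:NA,68:NC,79:NB]
Op 9: route key 1: smallest pos >= 1 is 9 -> ND
Op 10: route key 85: none >= 85, wrap to smallest pos 9 -> ND
Final route key 83: none >= 83, wrap to smallest pos 9 -> ND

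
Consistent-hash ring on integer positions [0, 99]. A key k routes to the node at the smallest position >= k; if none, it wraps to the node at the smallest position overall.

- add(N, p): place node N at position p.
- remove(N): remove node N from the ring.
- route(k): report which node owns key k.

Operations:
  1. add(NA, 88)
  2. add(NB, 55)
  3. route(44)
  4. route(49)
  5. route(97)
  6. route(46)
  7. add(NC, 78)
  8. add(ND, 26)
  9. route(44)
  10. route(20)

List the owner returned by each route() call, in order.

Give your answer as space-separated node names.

Op 1: add NA@88 -> ring=[88:NA]
Op 2: add NB@55 -> ring=[55:NB,88:NA]
Op 3: route key 44: smallest pos >= 44 is 55 -> NB
Op 4: route key 49: smallest pos >= 49 is 55 -> NB
Op 5: route key 97: none >= 97, wrap to smallest pos 55 -> NB
Op 6: route key 46: smallest pos >= 46 is 55 -> NB
Op 7: add NC@78 -> ring=[55:NB,78:NC,88:NA]
Op 8: add ND@26 -> ring=[26:ND,55:NB,78:NC,88:NA]
Op 9: route key 44: smallest pos >= 44 is 55 -> NB
Op 10: route key 20: smallest pos >= 20 is 26 -> ND

Answer: NB NB NB NB NB ND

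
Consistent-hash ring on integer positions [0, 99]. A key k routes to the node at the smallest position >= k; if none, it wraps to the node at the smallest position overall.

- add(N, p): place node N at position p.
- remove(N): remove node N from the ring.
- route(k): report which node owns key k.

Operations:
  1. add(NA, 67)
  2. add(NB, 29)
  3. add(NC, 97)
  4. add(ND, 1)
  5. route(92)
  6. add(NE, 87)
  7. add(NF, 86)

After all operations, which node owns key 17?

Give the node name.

Op 1: add NA@67 -> ring=[67:NA]
Op 2: add NB@29 -> ring=[29:NB,67:NA]
Op 3: add NC@97 -> ring=[29:NB,67:NA,97:NC]
Op 4: add ND@1 -> ring=[1:ND,29:NB,67:NA,97:NC]
Op 5: route key 92: smallest pos >= 92 is 97 -> NC
Op 6: add NE@87 -> ring=[1:ND,29:NB,67:NA,87:NE,97:NC]
Op 7: add NF@86 -> ring=[1:ND,29:NB,67:NA,86:NF,87:NE,97:NC]
Final route key 17: smallest pos >= 17 is 29 -> NB

Answer: NB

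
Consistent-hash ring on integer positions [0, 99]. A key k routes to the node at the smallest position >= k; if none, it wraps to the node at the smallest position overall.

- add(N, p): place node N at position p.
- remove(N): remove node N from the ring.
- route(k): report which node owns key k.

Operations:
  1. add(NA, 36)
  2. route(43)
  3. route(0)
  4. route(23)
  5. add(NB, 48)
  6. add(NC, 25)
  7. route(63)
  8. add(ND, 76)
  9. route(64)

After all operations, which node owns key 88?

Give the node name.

Op 1: add NA@36 -> ring=[36:NA]
Op 2: route key 43: none >= 43, wrap to smallest pos 36 -> NA
Op 3: route key 0: smallest pos >= 0 is 36 -> NA
Op 4: route key 23: smallest pos >= 23 is 36 -> NA
Op 5: add NB@48 -> ring=[36:NA,48:NB]
Op 6: add NC@25 -> ring=[25:NC,36:NA,48:NB]
Op 7: route key 63: none >= 63, wrap to smallest pos 25 -> NC
Op 8: add ND@76 -> ring=[25:NC,36:NA,48:NB,76:ND]
Op 9: route key 64: smallest pos >= 64 is 76 -> ND
Final route key 88: none >= 88, wrap to smallest pos 25 -> NC

Answer: NC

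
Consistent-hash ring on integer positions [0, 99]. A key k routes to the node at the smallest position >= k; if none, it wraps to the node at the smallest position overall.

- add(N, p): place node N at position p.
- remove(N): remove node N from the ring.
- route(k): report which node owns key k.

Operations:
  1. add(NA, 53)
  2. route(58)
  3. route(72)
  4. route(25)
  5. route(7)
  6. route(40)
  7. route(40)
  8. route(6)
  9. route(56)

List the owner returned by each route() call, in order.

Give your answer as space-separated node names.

Answer: NA NA NA NA NA NA NA NA

Derivation:
Op 1: add NA@53 -> ring=[53:NA]
Op 2: route key 58: none >= 58, wrap to smallest pos 53 -> NA
Op 3: route key 72: none >= 72, wrap to smallest pos 53 -> NA
Op 4: route key 25: smallest pos >= 25 is 53 -> NA
Op 5: route key 7: smallest pos >= 7 is 53 -> NA
Op 6: route key 40: smallest pos >= 40 is 53 -> NA
Op 7: route key 40: smallest pos >= 40 is 53 -> NA
Op 8: route key 6: smallest pos >= 6 is 53 -> NA
Op 9: route key 56: none >= 56, wrap to smallest pos 53 -> NA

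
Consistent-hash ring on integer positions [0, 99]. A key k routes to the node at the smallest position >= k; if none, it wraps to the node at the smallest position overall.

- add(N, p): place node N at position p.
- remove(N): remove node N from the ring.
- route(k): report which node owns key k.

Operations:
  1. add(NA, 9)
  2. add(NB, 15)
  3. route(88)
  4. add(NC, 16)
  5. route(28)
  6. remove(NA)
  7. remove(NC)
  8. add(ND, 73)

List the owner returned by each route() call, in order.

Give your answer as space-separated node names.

Op 1: add NA@9 -> ring=[9:NA]
Op 2: add NB@15 -> ring=[9:NA,15:NB]
Op 3: route key 88: none >= 88, wrap to smallest pos 9 -> NA
Op 4: add NC@16 -> ring=[9:NA,15:NB,16:NC]
Op 5: route key 28: none >= 28, wrap to smallest pos 9 -> NA
Op 6: remove NA -> ring=[15:NB,16:NC]
Op 7: remove NC -> ring=[15:NB]
Op 8: add ND@73 -> ring=[15:NB,73:ND]

Answer: NA NA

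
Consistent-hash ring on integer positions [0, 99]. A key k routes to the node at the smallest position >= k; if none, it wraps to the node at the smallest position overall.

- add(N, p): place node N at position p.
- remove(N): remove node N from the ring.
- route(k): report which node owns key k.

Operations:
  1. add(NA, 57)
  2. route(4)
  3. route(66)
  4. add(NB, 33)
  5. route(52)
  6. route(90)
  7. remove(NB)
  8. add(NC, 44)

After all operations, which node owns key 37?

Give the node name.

Op 1: add NA@57 -> ring=[57:NA]
Op 2: route key 4: smallest pos >= 4 is 57 -> NA
Op 3: route key 66: none >= 66, wrap to smallest pos 57 -> NA
Op 4: add NB@33 -> ring=[33:NB,57:NA]
Op 5: route key 52: smallest pos >= 52 is 57 -> NA
Op 6: route key 90: none >= 90, wrap to smallest pos 33 -> NB
Op 7: remove NB -> ring=[57:NA]
Op 8: add NC@44 -> ring=[44:NC,57:NA]
Final route key 37: smallest pos >= 37 is 44 -> NC

Answer: NC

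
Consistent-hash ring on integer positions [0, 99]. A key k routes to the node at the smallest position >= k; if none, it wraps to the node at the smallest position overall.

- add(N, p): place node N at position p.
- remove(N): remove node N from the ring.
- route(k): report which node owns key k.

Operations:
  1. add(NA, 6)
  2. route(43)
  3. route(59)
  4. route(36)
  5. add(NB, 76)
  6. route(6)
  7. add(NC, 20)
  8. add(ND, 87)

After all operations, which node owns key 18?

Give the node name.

Answer: NC

Derivation:
Op 1: add NA@6 -> ring=[6:NA]
Op 2: route key 43: none >= 43, wrap to smallest pos 6 -> NA
Op 3: route key 59: none >= 59, wrap to smallest pos 6 -> NA
Op 4: route key 36: none >= 36, wrap to smallest pos 6 -> NA
Op 5: add NB@76 -> ring=[6:NA,76:NB]
Op 6: route key 6: smallest pos >= 6 is 6 -> NA
Op 7: add NC@20 -> ring=[6:NA,20:NC,76:NB]
Op 8: add ND@87 -> ring=[6:NA,20:NC,76:NB,87:ND]
Final route key 18: smallest pos >= 18 is 20 -> NC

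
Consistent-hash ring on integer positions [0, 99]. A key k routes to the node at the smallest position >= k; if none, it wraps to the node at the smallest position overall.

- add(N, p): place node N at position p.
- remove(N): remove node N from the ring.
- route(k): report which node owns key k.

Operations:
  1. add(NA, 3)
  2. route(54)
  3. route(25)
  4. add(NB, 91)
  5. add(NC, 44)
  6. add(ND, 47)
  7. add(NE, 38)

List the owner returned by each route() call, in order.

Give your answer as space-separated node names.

Op 1: add NA@3 -> ring=[3:NA]
Op 2: route key 54: none >= 54, wrap to smallest pos 3 -> NA
Op 3: route key 25: none >= 25, wrap to smallest pos 3 -> NA
Op 4: add NB@91 -> ring=[3:NA,91:NB]
Op 5: add NC@44 -> ring=[3:NA,44:NC,91:NB]
Op 6: add ND@47 -> ring=[3:NA,44:NC,47:ND,91:NB]
Op 7: add NE@38 -> ring=[3:NA,38:NE,44:NC,47:ND,91:NB]

Answer: NA NA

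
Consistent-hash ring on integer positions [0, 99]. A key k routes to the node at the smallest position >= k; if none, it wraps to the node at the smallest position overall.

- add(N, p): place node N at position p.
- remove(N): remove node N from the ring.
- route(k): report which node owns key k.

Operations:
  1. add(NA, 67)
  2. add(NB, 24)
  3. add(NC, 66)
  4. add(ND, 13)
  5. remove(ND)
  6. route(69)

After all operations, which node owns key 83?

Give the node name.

Answer: NB

Derivation:
Op 1: add NA@67 -> ring=[67:NA]
Op 2: add NB@24 -> ring=[24:NB,67:NA]
Op 3: add NC@66 -> ring=[24:NB,66:NC,67:NA]
Op 4: add ND@13 -> ring=[13:ND,24:NB,66:NC,67:NA]
Op 5: remove ND -> ring=[24:NB,66:NC,67:NA]
Op 6: route key 69: none >= 69, wrap to smallest pos 24 -> NB
Final route key 83: none >= 83, wrap to smallest pos 24 -> NB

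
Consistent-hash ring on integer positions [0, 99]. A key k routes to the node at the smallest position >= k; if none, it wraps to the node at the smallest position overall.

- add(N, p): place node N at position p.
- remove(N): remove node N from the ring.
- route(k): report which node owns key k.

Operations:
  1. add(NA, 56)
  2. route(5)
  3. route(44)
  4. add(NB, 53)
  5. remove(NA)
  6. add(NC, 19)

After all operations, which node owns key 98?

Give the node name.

Op 1: add NA@56 -> ring=[56:NA]
Op 2: route key 5: smallest pos >= 5 is 56 -> NA
Op 3: route key 44: smallest pos >= 44 is 56 -> NA
Op 4: add NB@53 -> ring=[53:NB,56:NA]
Op 5: remove NA -> ring=[53:NB]
Op 6: add NC@19 -> ring=[19:NC,53:NB]
Final route key 98: none >= 98, wrap to smallest pos 19 -> NC

Answer: NC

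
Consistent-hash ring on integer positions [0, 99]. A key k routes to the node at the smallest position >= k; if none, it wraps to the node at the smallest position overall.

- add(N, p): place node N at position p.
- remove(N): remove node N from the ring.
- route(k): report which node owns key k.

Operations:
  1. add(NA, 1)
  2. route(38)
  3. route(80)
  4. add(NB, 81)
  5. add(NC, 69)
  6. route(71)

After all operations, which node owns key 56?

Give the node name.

Op 1: add NA@1 -> ring=[1:NA]
Op 2: route key 38: none >= 38, wrap to smallest pos 1 -> NA
Op 3: route key 80: none >= 80, wrap to smallest pos 1 -> NA
Op 4: add NB@81 -> ring=[1:NA,81:NB]
Op 5: add NC@69 -> ring=[1:NA,69:NC,81:NB]
Op 6: route key 71: smallest pos >= 71 is 81 -> NB
Final route key 56: smallest pos >= 56 is 69 -> NC

Answer: NC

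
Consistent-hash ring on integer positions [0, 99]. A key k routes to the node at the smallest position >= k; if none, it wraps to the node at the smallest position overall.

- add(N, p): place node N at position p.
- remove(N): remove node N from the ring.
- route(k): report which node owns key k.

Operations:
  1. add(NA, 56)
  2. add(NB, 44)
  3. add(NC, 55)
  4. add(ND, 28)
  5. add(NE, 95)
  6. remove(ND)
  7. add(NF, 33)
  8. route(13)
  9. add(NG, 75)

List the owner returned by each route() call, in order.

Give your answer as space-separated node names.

Op 1: add NA@56 -> ring=[56:NA]
Op 2: add NB@44 -> ring=[44:NB,56:NA]
Op 3: add NC@55 -> ring=[44:NB,55:NC,56:NA]
Op 4: add ND@28 -> ring=[28:ND,44:NB,55:NC,56:NA]
Op 5: add NE@95 -> ring=[28:ND,44:NB,55:NC,56:NA,95:NE]
Op 6: remove ND -> ring=[44:NB,55:NC,56:NA,95:NE]
Op 7: add NF@33 -> ring=[33:NF,44:NB,55:NC,56:NA,95:NE]
Op 8: route key 13: smallest pos >= 13 is 33 -> NF
Op 9: add NG@75 -> ring=[33:NF,44:NB,55:NC,56:NA,75:NG,95:NE]

Answer: NF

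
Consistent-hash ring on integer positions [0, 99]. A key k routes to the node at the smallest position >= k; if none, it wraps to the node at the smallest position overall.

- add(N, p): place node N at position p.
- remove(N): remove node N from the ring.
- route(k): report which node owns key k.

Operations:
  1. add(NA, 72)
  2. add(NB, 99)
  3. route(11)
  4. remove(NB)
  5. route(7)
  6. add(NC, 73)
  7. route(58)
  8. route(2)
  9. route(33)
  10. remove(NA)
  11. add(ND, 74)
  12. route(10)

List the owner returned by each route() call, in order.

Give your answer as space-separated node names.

Op 1: add NA@72 -> ring=[72:NA]
Op 2: add NB@99 -> ring=[72:NA,99:NB]
Op 3: route key 11: smallest pos >= 11 is 72 -> NA
Op 4: remove NB -> ring=[72:NA]
Op 5: route key 7: smallest pos >= 7 is 72 -> NA
Op 6: add NC@73 -> ring=[72:NA,73:NC]
Op 7: route key 58: smallest pos >= 58 is 72 -> NA
Op 8: route key 2: smallest pos >= 2 is 72 -> NA
Op 9: route key 33: smallest pos >= 33 is 72 -> NA
Op 10: remove NA -> ring=[73:NC]
Op 11: add ND@74 -> ring=[73:NC,74:ND]
Op 12: route key 10: smallest pos >= 10 is 73 -> NC

Answer: NA NA NA NA NA NC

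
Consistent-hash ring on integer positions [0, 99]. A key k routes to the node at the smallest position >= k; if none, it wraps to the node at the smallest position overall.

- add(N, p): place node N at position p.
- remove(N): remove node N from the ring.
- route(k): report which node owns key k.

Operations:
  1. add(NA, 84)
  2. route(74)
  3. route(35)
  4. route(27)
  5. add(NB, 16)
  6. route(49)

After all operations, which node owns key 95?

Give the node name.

Answer: NB

Derivation:
Op 1: add NA@84 -> ring=[84:NA]
Op 2: route key 74: smallest pos >= 74 is 84 -> NA
Op 3: route key 35: smallest pos >= 35 is 84 -> NA
Op 4: route key 27: smallest pos >= 27 is 84 -> NA
Op 5: add NB@16 -> ring=[16:NB,84:NA]
Op 6: route key 49: smallest pos >= 49 is 84 -> NA
Final route key 95: none >= 95, wrap to smallest pos 16 -> NB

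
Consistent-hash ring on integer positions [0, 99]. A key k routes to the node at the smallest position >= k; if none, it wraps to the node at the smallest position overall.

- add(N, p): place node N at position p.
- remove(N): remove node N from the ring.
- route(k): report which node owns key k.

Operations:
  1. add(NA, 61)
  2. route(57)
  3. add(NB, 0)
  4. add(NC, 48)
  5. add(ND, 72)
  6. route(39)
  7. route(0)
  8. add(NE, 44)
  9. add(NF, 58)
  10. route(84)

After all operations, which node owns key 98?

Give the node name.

Op 1: add NA@61 -> ring=[61:NA]
Op 2: route key 57: smallest pos >= 57 is 61 -> NA
Op 3: add NB@0 -> ring=[0:NB,61:NA]
Op 4: add NC@48 -> ring=[0:NB,48:NC,61:NA]
Op 5: add ND@72 -> ring=[0:NB,48:NC,61:NA,72:ND]
Op 6: route key 39: smallest pos >= 39 is 48 -> NC
Op 7: route key 0: smallest pos >= 0 is 0 -> NB
Op 8: add NE@44 -> ring=[0:NB,44:NE,48:NC,61:NA,72:ND]
Op 9: add NF@58 -> ring=[0:NB,44:NE,48:NC,58:NF,61:NA,72:ND]
Op 10: route key 84: none >= 84, wrap to smallest pos 0 -> NB
Final route key 98: none >= 98, wrap to smallest pos 0 -> NB

Answer: NB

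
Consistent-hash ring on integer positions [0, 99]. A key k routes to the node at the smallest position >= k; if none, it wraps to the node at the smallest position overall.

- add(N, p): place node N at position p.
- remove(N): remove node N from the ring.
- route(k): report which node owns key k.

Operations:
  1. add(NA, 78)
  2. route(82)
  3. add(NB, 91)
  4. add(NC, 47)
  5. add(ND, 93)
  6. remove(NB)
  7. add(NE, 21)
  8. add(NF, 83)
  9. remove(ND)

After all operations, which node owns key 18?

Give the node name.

Op 1: add NA@78 -> ring=[78:NA]
Op 2: route key 82: none >= 82, wrap to smallest pos 78 -> NA
Op 3: add NB@91 -> ring=[78:NA,91:NB]
Op 4: add NC@47 -> ring=[47:NC,78:NA,91:NB]
Op 5: add ND@93 -> ring=[47:NC,78:NA,91:NB,93:ND]
Op 6: remove NB -> ring=[47:NC,78:NA,93:ND]
Op 7: add NE@21 -> ring=[21:NE,47:NC,78:NA,93:ND]
Op 8: add NF@83 -> ring=[21:NE,47:NC,78:NA,83:NF,93:ND]
Op 9: remove ND -> ring=[21:NE,47:NC,78:NA,83:NF]
Final route key 18: smallest pos >= 18 is 21 -> NE

Answer: NE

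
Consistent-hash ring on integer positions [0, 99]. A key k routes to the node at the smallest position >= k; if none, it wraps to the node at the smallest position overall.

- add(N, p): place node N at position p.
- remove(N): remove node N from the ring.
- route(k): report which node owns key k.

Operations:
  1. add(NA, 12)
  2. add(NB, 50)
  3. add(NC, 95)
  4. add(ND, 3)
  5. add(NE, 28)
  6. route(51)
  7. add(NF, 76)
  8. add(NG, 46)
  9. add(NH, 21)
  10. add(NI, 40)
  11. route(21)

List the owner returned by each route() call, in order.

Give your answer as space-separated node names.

Op 1: add NA@12 -> ring=[12:NA]
Op 2: add NB@50 -> ring=[12:NA,50:NB]
Op 3: add NC@95 -> ring=[12:NA,50:NB,95:NC]
Op 4: add ND@3 -> ring=[3:ND,12:NA,50:NB,95:NC]
Op 5: add NE@28 -> ring=[3:ND,12:NA,28:NE,50:NB,95:NC]
Op 6: route key 51: smallest pos >= 51 is 95 -> NC
Op 7: add NF@76 -> ring=[3:ND,12:NA,28:NE,50:NB,76:NF,95:NC]
Op 8: add NG@46 -> ring=[3:ND,12:NA,28:NE,46:NG,50:NB,76:NF,95:NC]
Op 9: add NH@21 -> ring=[3:ND,12:NA,21:NH,28:NE,46:NG,50:NB,76:NF,95:NC]
Op 10: add NI@40 -> ring=[3:ND,12:NA,21:NH,28:NE,40:NI,46:NG,50:NB,76:NF,95:NC]
Op 11: route key 21: smallest pos >= 21 is 21 -> NH

Answer: NC NH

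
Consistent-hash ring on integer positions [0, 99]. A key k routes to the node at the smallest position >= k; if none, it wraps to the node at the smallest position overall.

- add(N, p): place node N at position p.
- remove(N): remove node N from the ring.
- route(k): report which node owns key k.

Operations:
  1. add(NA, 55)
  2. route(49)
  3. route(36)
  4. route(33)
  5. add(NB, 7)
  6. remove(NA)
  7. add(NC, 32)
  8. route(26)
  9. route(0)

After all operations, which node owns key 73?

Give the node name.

Answer: NB

Derivation:
Op 1: add NA@55 -> ring=[55:NA]
Op 2: route key 49: smallest pos >= 49 is 55 -> NA
Op 3: route key 36: smallest pos >= 36 is 55 -> NA
Op 4: route key 33: smallest pos >= 33 is 55 -> NA
Op 5: add NB@7 -> ring=[7:NB,55:NA]
Op 6: remove NA -> ring=[7:NB]
Op 7: add NC@32 -> ring=[7:NB,32:NC]
Op 8: route key 26: smallest pos >= 26 is 32 -> NC
Op 9: route key 0: smallest pos >= 0 is 7 -> NB
Final route key 73: none >= 73, wrap to smallest pos 7 -> NB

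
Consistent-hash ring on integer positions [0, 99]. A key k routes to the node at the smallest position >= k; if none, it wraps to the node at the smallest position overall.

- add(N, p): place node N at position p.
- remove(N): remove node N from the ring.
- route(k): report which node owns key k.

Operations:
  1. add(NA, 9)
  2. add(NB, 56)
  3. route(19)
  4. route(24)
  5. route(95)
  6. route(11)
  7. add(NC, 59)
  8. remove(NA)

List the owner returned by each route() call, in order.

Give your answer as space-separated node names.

Op 1: add NA@9 -> ring=[9:NA]
Op 2: add NB@56 -> ring=[9:NA,56:NB]
Op 3: route key 19: smallest pos >= 19 is 56 -> NB
Op 4: route key 24: smallest pos >= 24 is 56 -> NB
Op 5: route key 95: none >= 95, wrap to smallest pos 9 -> NA
Op 6: route key 11: smallest pos >= 11 is 56 -> NB
Op 7: add NC@59 -> ring=[9:NA,56:NB,59:NC]
Op 8: remove NA -> ring=[56:NB,59:NC]

Answer: NB NB NA NB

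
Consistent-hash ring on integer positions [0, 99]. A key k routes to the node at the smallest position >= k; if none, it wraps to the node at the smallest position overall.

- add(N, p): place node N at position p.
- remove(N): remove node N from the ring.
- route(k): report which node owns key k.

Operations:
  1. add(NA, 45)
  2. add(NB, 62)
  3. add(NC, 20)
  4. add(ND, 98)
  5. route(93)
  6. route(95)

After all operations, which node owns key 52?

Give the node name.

Answer: NB

Derivation:
Op 1: add NA@45 -> ring=[45:NA]
Op 2: add NB@62 -> ring=[45:NA,62:NB]
Op 3: add NC@20 -> ring=[20:NC,45:NA,62:NB]
Op 4: add ND@98 -> ring=[20:NC,45:NA,62:NB,98:ND]
Op 5: route key 93: smallest pos >= 93 is 98 -> ND
Op 6: route key 95: smallest pos >= 95 is 98 -> ND
Final route key 52: smallest pos >= 52 is 62 -> NB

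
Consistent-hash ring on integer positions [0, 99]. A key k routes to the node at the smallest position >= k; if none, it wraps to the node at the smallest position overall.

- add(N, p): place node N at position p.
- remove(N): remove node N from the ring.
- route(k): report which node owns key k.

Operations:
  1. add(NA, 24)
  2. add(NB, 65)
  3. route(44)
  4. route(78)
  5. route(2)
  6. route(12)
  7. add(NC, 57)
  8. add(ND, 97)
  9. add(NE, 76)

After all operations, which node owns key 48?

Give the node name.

Op 1: add NA@24 -> ring=[24:NA]
Op 2: add NB@65 -> ring=[24:NA,65:NB]
Op 3: route key 44: smallest pos >= 44 is 65 -> NB
Op 4: route key 78: none >= 78, wrap to smallest pos 24 -> NA
Op 5: route key 2: smallest pos >= 2 is 24 -> NA
Op 6: route key 12: smallest pos >= 12 is 24 -> NA
Op 7: add NC@57 -> ring=[24:NA,57:NC,65:NB]
Op 8: add ND@97 -> ring=[24:NA,57:NC,65:NB,97:ND]
Op 9: add NE@76 -> ring=[24:NA,57:NC,65:NB,76:NE,97:ND]
Final route key 48: smallest pos >= 48 is 57 -> NC

Answer: NC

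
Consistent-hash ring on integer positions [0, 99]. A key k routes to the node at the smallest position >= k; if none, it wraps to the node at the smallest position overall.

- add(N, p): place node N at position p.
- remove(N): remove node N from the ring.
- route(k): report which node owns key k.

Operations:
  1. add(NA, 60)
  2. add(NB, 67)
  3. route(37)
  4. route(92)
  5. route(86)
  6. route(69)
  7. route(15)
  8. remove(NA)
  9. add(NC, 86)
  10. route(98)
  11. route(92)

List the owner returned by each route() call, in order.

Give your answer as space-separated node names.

Op 1: add NA@60 -> ring=[60:NA]
Op 2: add NB@67 -> ring=[60:NA,67:NB]
Op 3: route key 37: smallest pos >= 37 is 60 -> NA
Op 4: route key 92: none >= 92, wrap to smallest pos 60 -> NA
Op 5: route key 86: none >= 86, wrap to smallest pos 60 -> NA
Op 6: route key 69: none >= 69, wrap to smallest pos 60 -> NA
Op 7: route key 15: smallest pos >= 15 is 60 -> NA
Op 8: remove NA -> ring=[67:NB]
Op 9: add NC@86 -> ring=[67:NB,86:NC]
Op 10: route key 98: none >= 98, wrap to smallest pos 67 -> NB
Op 11: route key 92: none >= 92, wrap to smallest pos 67 -> NB

Answer: NA NA NA NA NA NB NB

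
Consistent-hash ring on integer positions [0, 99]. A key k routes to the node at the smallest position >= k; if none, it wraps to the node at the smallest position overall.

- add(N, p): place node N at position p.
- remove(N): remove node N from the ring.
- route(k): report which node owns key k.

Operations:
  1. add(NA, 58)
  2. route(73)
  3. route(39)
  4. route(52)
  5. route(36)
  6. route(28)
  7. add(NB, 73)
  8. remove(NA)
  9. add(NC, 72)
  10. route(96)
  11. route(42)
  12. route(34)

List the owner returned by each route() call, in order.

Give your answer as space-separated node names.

Op 1: add NA@58 -> ring=[58:NA]
Op 2: route key 73: none >= 73, wrap to smallest pos 58 -> NA
Op 3: route key 39: smallest pos >= 39 is 58 -> NA
Op 4: route key 52: smallest pos >= 52 is 58 -> NA
Op 5: route key 36: smallest pos >= 36 is 58 -> NA
Op 6: route key 28: smallest pos >= 28 is 58 -> NA
Op 7: add NB@73 -> ring=[58:NA,73:NB]
Op 8: remove NA -> ring=[73:NB]
Op 9: add NC@72 -> ring=[72:NC,73:NB]
Op 10: route key 96: none >= 96, wrap to smallest pos 72 -> NC
Op 11: route key 42: smallest pos >= 42 is 72 -> NC
Op 12: route key 34: smallest pos >= 34 is 72 -> NC

Answer: NA NA NA NA NA NC NC NC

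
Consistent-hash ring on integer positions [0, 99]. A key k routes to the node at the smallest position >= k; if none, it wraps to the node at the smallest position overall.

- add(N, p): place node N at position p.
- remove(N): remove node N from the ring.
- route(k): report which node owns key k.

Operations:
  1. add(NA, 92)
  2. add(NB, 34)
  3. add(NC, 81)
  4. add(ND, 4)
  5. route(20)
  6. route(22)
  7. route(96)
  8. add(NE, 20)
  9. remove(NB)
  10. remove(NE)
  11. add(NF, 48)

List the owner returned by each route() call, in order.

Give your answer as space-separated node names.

Op 1: add NA@92 -> ring=[92:NA]
Op 2: add NB@34 -> ring=[34:NB,92:NA]
Op 3: add NC@81 -> ring=[34:NB,81:NC,92:NA]
Op 4: add ND@4 -> ring=[4:ND,34:NB,81:NC,92:NA]
Op 5: route key 20: smallest pos >= 20 is 34 -> NB
Op 6: route key 22: smallest pos >= 22 is 34 -> NB
Op 7: route key 96: none >= 96, wrap to smallest pos 4 -> ND
Op 8: add NE@20 -> ring=[4:ND,20:NE,34:NB,81:NC,92:NA]
Op 9: remove NB -> ring=[4:ND,20:NE,81:NC,92:NA]
Op 10: remove NE -> ring=[4:ND,81:NC,92:NA]
Op 11: add NF@48 -> ring=[4:ND,48:NF,81:NC,92:NA]

Answer: NB NB ND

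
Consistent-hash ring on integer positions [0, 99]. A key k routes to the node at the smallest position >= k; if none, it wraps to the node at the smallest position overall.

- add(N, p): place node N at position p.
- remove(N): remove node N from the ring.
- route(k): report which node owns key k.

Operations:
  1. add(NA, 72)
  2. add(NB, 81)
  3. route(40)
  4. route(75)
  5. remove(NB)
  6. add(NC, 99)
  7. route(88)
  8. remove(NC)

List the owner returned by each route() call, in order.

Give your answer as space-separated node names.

Op 1: add NA@72 -> ring=[72:NA]
Op 2: add NB@81 -> ring=[72:NA,81:NB]
Op 3: route key 40: smallest pos >= 40 is 72 -> NA
Op 4: route key 75: smallest pos >= 75 is 81 -> NB
Op 5: remove NB -> ring=[72:NA]
Op 6: add NC@99 -> ring=[72:NA,99:NC]
Op 7: route key 88: smallest pos >= 88 is 99 -> NC
Op 8: remove NC -> ring=[72:NA]

Answer: NA NB NC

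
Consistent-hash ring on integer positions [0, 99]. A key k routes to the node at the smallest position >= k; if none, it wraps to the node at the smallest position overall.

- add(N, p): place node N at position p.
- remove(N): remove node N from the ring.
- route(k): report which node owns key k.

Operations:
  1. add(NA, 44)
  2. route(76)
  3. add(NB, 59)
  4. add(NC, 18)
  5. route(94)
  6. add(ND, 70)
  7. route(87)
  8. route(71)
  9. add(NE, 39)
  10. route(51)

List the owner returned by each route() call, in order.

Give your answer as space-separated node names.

Op 1: add NA@44 -> ring=[44:NA]
Op 2: route key 76: none >= 76, wrap to smallest pos 44 -> NA
Op 3: add NB@59 -> ring=[44:NA,59:NB]
Op 4: add NC@18 -> ring=[18:NC,44:NA,59:NB]
Op 5: route key 94: none >= 94, wrap to smallest pos 18 -> NC
Op 6: add ND@70 -> ring=[18:NC,44:NA,59:NB,70:ND]
Op 7: route key 87: none >= 87, wrap to smallest pos 18 -> NC
Op 8: route key 71: none >= 71, wrap to smallest pos 18 -> NC
Op 9: add NE@39 -> ring=[18:NC,39:NE,44:NA,59:NB,70:ND]
Op 10: route key 51: smallest pos >= 51 is 59 -> NB

Answer: NA NC NC NC NB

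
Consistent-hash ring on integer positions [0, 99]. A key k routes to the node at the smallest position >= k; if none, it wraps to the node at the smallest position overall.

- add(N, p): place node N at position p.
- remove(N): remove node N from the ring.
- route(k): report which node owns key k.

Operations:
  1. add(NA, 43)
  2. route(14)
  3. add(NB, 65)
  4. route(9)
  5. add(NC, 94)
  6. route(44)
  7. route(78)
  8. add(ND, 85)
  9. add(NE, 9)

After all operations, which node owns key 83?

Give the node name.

Op 1: add NA@43 -> ring=[43:NA]
Op 2: route key 14: smallest pos >= 14 is 43 -> NA
Op 3: add NB@65 -> ring=[43:NA,65:NB]
Op 4: route key 9: smallest pos >= 9 is 43 -> NA
Op 5: add NC@94 -> ring=[43:NA,65:NB,94:NC]
Op 6: route key 44: smallest pos >= 44 is 65 -> NB
Op 7: route key 78: smallest pos >= 78 is 94 -> NC
Op 8: add ND@85 -> ring=[43:NA,65:NB,85:ND,94:NC]
Op 9: add NE@9 -> ring=[9:NE,43:NA,65:NB,85:ND,94:NC]
Final route key 83: smallest pos >= 83 is 85 -> ND

Answer: ND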